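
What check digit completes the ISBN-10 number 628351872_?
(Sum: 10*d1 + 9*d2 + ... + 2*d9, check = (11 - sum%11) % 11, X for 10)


Weighted sum: 255
255 mod 11 = 2

Check digit: 9


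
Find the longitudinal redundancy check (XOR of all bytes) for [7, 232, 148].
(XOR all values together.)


XOR chain: 7 ^ 232 ^ 148 = 123

123


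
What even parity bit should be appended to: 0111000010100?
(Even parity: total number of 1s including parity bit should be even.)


Number of 1s in data: 5
Parity bit: 1

1


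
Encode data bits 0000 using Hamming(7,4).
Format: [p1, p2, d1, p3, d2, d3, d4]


Parity bits: p1=0, p2=0, p3=0

0000000


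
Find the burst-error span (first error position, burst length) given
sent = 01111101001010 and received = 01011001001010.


XOR: 00100100000000

Burst at position 2, length 4


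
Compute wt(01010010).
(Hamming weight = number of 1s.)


Counting 1s in 01010010

3


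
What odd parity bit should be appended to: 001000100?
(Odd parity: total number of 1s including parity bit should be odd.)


Number of 1s in data: 2
Parity bit: 1

1


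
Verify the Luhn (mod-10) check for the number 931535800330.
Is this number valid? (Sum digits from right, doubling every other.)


Luhn sum = 46
46 mod 10 = 6

Invalid (Luhn sum mod 10 = 6)


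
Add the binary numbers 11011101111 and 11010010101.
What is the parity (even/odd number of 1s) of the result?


11011101111 = 1775
11010010101 = 1685
Sum = 3460 = 110110000100
1s count = 5

odd parity (5 ones in 110110000100)


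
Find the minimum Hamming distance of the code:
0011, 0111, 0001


Comparing all pairs, minimum distance: 1
Can detect 0 errors, correct 0 errors

1


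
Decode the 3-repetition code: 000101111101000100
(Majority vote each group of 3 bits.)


Groups: 000, 101, 111, 101, 000, 100
Majority votes: 011100

011100


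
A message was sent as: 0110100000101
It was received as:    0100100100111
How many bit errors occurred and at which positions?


XOR: 0010000100010

3 error(s) at position(s): 2, 7, 11


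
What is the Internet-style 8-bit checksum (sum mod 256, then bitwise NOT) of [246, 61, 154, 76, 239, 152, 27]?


Sum = 955 mod 256 = 187
Complement = 68

68


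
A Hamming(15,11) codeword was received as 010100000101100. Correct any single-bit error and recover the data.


Syndrome = 13: error at position 13

Data: 00000101000 (corrected bit 13)


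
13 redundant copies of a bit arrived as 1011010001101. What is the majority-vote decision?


Ones: 7 out of 13
Threshold: 7

1 (7/13 voted 1)


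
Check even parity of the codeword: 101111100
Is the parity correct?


Number of 1s: 6

Yes, parity is correct (6 ones)


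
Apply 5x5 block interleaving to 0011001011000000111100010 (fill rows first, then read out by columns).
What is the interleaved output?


Matrix:
  00110
  01011
  00000
  01111
  00010
Read columns: 0000001010100101101101010

0000001010100101101101010


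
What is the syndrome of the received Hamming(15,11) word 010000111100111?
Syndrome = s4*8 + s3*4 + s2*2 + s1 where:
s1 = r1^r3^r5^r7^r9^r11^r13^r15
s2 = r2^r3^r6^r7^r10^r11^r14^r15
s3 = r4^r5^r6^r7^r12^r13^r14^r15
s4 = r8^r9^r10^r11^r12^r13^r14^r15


s1=0, s2=1, s3=0, s4=0

Syndrome = 2 (error at position 2)


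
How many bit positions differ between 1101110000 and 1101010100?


XOR: 0000100100
Count of 1s: 2

2


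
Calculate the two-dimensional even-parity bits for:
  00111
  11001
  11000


Row parities: 110
Column parities: 00110

Row P: 110, Col P: 00110, Corner: 0


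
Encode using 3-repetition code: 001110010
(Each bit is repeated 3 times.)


Each bit -> 3 copies

000000111111111000000111000


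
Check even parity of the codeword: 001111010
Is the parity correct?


Number of 1s: 5

No, parity error (5 ones)


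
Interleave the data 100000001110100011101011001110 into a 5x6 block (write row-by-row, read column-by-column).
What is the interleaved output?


Matrix:
  100000
  001110
  100011
  101011
  001110
Read columns: 101100000001011010010111100110

101100000001011010010111100110


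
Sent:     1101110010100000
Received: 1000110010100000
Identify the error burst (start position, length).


XOR: 0101000000000000

Burst at position 1, length 3


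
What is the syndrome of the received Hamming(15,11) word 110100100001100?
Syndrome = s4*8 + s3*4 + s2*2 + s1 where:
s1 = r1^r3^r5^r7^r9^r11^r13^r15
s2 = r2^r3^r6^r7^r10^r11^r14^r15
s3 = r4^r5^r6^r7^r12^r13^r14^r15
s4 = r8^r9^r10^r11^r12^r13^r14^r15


s1=1, s2=0, s3=0, s4=0

Syndrome = 1 (error at position 1)


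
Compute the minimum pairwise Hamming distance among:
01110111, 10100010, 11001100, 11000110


Comparing all pairs, minimum distance: 2
Can detect 1 errors, correct 0 errors

2


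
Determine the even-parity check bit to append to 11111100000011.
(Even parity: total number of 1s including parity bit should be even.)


Number of 1s in data: 8
Parity bit: 0

0


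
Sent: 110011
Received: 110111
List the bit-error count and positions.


XOR: 000100

1 error(s) at position(s): 3


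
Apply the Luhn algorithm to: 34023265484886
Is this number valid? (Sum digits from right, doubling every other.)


Luhn sum = 73
73 mod 10 = 3

Invalid (Luhn sum mod 10 = 3)


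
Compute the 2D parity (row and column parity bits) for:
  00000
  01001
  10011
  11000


Row parities: 0010
Column parities: 00010

Row P: 0010, Col P: 00010, Corner: 1


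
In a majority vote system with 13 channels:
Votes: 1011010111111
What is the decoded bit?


Ones: 10 out of 13
Threshold: 7

1 (10/13 voted 1)


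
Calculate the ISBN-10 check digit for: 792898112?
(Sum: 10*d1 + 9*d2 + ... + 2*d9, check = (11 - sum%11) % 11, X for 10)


Weighted sum: 328
328 mod 11 = 9

Check digit: 2


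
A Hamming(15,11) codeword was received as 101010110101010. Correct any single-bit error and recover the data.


Syndrome = 0: no error detected

Data: 11010101010 (no errors)


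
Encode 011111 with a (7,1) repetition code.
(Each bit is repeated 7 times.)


Each bit -> 7 copies

000000011111111111111111111111111111111111


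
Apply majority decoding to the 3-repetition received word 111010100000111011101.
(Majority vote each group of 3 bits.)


Groups: 111, 010, 100, 000, 111, 011, 101
Majority votes: 1000111

1000111


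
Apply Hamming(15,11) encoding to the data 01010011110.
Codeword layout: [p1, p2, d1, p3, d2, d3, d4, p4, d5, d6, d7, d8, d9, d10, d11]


Parity bits: p1=0, p2=1, p3=1, p4=0

010110100011110


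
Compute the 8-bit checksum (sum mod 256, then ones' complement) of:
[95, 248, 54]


Sum = 397 mod 256 = 141
Complement = 114

114


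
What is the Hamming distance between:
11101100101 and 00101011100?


XOR: 11000111001
Count of 1s: 6

6


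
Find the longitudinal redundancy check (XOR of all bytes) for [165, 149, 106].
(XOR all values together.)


XOR chain: 165 ^ 149 ^ 106 = 90

90


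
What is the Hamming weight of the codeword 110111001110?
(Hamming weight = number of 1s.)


Counting 1s in 110111001110

8


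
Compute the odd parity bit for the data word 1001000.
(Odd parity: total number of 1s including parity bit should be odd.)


Number of 1s in data: 2
Parity bit: 1

1


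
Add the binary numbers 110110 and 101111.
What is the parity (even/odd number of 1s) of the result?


110110 = 54
101111 = 47
Sum = 101 = 1100101
1s count = 4

even parity (4 ones in 1100101)


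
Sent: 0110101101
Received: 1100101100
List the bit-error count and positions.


XOR: 1010000001

3 error(s) at position(s): 0, 2, 9


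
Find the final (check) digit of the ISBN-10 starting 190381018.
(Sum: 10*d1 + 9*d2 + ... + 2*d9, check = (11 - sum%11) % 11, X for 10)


Weighted sum: 184
184 mod 11 = 8

Check digit: 3


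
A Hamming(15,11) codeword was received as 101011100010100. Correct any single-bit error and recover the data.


Syndrome = 0: no error detected

Data: 11110010100 (no errors)


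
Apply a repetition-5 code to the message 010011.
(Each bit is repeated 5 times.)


Each bit -> 5 copies

000001111100000000001111111111


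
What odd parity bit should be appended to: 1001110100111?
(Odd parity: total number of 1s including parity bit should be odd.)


Number of 1s in data: 8
Parity bit: 1

1


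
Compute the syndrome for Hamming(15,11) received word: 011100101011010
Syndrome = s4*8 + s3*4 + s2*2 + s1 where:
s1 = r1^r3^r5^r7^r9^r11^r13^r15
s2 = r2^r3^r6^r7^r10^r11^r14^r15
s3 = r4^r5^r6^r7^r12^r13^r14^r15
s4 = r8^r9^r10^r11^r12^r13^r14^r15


s1=0, s2=1, s3=0, s4=0

Syndrome = 2 (error at position 2)


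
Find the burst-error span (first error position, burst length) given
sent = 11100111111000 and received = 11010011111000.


XOR: 00110100000000

Burst at position 2, length 4


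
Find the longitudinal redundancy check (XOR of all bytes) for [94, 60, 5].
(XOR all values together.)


XOR chain: 94 ^ 60 ^ 5 = 103

103


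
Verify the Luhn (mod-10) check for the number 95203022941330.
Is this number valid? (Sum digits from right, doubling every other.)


Luhn sum = 54
54 mod 10 = 4

Invalid (Luhn sum mod 10 = 4)


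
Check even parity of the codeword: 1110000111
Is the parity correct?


Number of 1s: 6

Yes, parity is correct (6 ones)


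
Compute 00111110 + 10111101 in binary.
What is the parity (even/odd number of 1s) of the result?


00111110 = 62
10111101 = 189
Sum = 251 = 11111011
1s count = 7

odd parity (7 ones in 11111011)


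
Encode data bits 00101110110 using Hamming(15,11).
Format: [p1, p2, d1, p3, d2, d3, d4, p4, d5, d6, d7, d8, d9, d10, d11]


Parity bits: p1=1, p2=0, p3=1, p4=1

100101011110110


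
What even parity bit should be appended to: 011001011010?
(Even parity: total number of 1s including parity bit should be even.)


Number of 1s in data: 6
Parity bit: 0

0


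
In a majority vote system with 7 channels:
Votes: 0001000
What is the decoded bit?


Ones: 1 out of 7
Threshold: 4

0 (1/7 voted 1)


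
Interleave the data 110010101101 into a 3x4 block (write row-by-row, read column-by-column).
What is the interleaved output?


Matrix:
  1100
  1010
  1101
Read columns: 111101010001

111101010001


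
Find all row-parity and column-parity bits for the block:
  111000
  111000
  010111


Row parities: 110
Column parities: 010111

Row P: 110, Col P: 010111, Corner: 0


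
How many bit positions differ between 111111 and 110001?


XOR: 001110
Count of 1s: 3

3


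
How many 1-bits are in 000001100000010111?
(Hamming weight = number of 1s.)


Counting 1s in 000001100000010111

6


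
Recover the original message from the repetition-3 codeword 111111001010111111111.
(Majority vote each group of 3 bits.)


Groups: 111, 111, 001, 010, 111, 111, 111
Majority votes: 1100111

1100111


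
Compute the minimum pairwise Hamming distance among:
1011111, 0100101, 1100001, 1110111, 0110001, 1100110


Comparing all pairs, minimum distance: 2
Can detect 1 errors, correct 0 errors

2


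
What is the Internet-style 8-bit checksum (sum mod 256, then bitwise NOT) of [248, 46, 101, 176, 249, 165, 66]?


Sum = 1051 mod 256 = 27
Complement = 228

228


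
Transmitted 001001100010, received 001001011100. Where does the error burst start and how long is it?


XOR: 000000111110

Burst at position 6, length 5


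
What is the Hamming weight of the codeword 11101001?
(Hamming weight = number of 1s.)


Counting 1s in 11101001

5


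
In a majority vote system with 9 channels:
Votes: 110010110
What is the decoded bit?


Ones: 5 out of 9
Threshold: 5

1 (5/9 voted 1)


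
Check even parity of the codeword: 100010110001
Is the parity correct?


Number of 1s: 5

No, parity error (5 ones)


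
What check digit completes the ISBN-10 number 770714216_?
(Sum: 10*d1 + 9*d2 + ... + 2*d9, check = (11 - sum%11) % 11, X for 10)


Weighted sum: 231
231 mod 11 = 0

Check digit: 0


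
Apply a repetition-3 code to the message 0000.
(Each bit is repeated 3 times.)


Each bit -> 3 copies

000000000000


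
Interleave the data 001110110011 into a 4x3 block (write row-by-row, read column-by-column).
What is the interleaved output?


Matrix:
  001
  110
  110
  011
Read columns: 011001111001

011001111001


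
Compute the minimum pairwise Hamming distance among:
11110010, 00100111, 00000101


Comparing all pairs, minimum distance: 2
Can detect 1 errors, correct 0 errors

2


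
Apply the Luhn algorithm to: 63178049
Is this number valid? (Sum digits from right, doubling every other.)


Luhn sum = 39
39 mod 10 = 9

Invalid (Luhn sum mod 10 = 9)


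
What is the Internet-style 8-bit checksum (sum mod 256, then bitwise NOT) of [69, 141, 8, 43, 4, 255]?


Sum = 520 mod 256 = 8
Complement = 247

247


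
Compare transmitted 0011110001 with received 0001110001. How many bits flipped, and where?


XOR: 0010000000

1 error(s) at position(s): 2


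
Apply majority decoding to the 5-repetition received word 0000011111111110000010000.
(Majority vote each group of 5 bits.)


Groups: 00000, 11111, 11111, 00000, 10000
Majority votes: 01100

01100


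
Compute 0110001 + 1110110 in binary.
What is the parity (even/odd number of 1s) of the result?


0110001 = 49
1110110 = 118
Sum = 167 = 10100111
1s count = 5

odd parity (5 ones in 10100111)


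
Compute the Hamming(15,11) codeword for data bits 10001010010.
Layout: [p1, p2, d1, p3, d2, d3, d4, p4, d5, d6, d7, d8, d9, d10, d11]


Parity bits: p1=1, p2=1, p3=1, p4=1

111100011010010


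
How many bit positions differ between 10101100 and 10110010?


XOR: 00011110
Count of 1s: 4

4


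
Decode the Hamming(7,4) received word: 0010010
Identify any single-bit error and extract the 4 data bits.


Syndrome = 5: error at position 5

Data: 1110 (corrected bit 5)


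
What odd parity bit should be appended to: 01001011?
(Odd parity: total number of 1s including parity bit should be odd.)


Number of 1s in data: 4
Parity bit: 1

1


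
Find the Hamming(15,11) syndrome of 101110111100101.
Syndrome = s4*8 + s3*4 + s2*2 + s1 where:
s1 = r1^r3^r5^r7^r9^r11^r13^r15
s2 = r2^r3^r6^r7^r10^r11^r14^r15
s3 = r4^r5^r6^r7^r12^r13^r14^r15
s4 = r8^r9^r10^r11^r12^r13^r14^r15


s1=1, s2=0, s3=1, s4=1

Syndrome = 13 (error at position 13)


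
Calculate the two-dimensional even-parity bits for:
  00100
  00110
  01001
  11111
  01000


Row parities: 10011
Column parities: 11100

Row P: 10011, Col P: 11100, Corner: 1


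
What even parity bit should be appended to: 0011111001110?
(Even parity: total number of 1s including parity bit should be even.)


Number of 1s in data: 8
Parity bit: 0

0


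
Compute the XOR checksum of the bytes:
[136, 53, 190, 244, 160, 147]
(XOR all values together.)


XOR chain: 136 ^ 53 ^ 190 ^ 244 ^ 160 ^ 147 = 196

196


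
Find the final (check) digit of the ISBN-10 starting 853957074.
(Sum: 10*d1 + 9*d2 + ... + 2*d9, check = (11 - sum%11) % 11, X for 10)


Weighted sum: 306
306 mod 11 = 9

Check digit: 2


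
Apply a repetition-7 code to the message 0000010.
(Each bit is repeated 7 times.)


Each bit -> 7 copies

0000000000000000000000000000000000011111110000000


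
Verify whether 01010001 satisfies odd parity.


Number of 1s: 3

Yes, parity is correct (3 ones)


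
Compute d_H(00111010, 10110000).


XOR: 10001010
Count of 1s: 3

3


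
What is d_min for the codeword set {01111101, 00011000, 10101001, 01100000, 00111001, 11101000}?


Comparing all pairs, minimum distance: 2
Can detect 1 errors, correct 0 errors

2


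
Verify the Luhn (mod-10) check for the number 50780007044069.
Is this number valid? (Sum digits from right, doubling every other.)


Luhn sum = 45
45 mod 10 = 5

Invalid (Luhn sum mod 10 = 5)


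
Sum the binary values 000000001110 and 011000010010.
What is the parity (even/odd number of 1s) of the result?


000000001110 = 14
011000010010 = 1554
Sum = 1568 = 11000100000
1s count = 3

odd parity (3 ones in 11000100000)


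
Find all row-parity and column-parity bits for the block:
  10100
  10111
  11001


Row parities: 001
Column parities: 11010

Row P: 001, Col P: 11010, Corner: 1


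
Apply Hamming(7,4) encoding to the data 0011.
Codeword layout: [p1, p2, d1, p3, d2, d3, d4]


Parity bits: p1=1, p2=0, p3=0

1000011


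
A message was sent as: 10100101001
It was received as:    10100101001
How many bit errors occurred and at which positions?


XOR: 00000000000

0 errors (received matches sent)


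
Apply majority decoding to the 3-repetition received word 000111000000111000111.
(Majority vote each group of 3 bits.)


Groups: 000, 111, 000, 000, 111, 000, 111
Majority votes: 0100101

0100101


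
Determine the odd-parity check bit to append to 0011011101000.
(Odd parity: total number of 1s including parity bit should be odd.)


Number of 1s in data: 6
Parity bit: 1

1


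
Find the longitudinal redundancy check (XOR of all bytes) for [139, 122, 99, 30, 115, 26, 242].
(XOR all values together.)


XOR chain: 139 ^ 122 ^ 99 ^ 30 ^ 115 ^ 26 ^ 242 = 23

23


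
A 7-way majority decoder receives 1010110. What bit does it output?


Ones: 4 out of 7
Threshold: 4

1 (4/7 voted 1)


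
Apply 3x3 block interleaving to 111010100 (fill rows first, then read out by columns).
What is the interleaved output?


Matrix:
  111
  010
  100
Read columns: 101110100

101110100


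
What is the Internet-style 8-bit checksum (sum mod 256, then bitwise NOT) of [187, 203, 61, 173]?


Sum = 624 mod 256 = 112
Complement = 143

143


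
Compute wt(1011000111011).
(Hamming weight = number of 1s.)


Counting 1s in 1011000111011

8


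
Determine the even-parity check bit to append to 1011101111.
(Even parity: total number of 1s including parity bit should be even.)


Number of 1s in data: 8
Parity bit: 0

0


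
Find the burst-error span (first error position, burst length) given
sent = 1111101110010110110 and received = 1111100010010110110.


XOR: 0000001100000000000

Burst at position 6, length 2


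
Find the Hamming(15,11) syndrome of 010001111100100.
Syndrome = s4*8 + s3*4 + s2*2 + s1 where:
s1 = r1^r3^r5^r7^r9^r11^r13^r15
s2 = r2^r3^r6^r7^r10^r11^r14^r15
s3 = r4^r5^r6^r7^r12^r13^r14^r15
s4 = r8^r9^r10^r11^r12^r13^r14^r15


s1=1, s2=0, s3=1, s4=0

Syndrome = 5 (error at position 5)


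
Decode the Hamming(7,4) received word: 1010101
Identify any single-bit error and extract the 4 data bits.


Syndrome = 0: no error detected

Data: 1101 (no errors)


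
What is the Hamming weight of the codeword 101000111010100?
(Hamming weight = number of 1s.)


Counting 1s in 101000111010100

7


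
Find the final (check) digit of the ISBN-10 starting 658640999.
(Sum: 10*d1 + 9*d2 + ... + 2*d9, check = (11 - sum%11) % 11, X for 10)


Weighted sum: 316
316 mod 11 = 8

Check digit: 3


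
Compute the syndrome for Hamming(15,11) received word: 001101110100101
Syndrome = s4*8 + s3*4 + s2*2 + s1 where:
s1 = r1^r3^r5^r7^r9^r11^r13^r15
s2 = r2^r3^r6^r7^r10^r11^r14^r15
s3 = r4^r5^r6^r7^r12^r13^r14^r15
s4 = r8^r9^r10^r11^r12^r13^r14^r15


s1=0, s2=1, s3=1, s4=0

Syndrome = 6 (error at position 6)


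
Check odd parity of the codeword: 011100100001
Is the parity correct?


Number of 1s: 5

Yes, parity is correct (5 ones)


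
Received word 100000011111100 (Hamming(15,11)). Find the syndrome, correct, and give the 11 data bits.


Syndrome = 0: no error detected

Data: 00001111100 (no errors)


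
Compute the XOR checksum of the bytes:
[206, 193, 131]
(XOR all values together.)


XOR chain: 206 ^ 193 ^ 131 = 140

140


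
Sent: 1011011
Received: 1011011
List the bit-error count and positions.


XOR: 0000000

0 errors (received matches sent)


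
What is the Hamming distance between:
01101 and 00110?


XOR: 01011
Count of 1s: 3

3


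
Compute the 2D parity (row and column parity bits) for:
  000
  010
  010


Row parities: 011
Column parities: 000

Row P: 011, Col P: 000, Corner: 0


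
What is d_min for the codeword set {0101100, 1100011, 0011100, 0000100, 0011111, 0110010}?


Comparing all pairs, minimum distance: 2
Can detect 1 errors, correct 0 errors

2


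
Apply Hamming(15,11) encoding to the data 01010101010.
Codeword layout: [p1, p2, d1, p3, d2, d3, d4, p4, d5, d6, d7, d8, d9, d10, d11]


Parity bits: p1=0, p2=1, p3=0, p4=1

010010110101010


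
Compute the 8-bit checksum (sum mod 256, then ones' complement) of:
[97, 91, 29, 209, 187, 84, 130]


Sum = 827 mod 256 = 59
Complement = 196

196


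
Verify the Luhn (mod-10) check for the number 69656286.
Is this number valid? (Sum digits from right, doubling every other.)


Luhn sum = 38
38 mod 10 = 8

Invalid (Luhn sum mod 10 = 8)


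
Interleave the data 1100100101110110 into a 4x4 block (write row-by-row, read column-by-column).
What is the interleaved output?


Matrix:
  1100
  1001
  0111
  0110
Read columns: 1100101100110110

1100101100110110


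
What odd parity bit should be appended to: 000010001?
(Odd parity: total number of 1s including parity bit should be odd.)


Number of 1s in data: 2
Parity bit: 1

1


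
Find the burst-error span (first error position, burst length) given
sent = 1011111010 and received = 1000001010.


XOR: 0011110000

Burst at position 2, length 4


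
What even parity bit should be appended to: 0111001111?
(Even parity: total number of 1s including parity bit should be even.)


Number of 1s in data: 7
Parity bit: 1

1


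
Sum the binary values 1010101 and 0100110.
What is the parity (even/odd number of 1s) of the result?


1010101 = 85
0100110 = 38
Sum = 123 = 1111011
1s count = 6

even parity (6 ones in 1111011)


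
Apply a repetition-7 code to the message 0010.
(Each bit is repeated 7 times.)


Each bit -> 7 copies

0000000000000011111110000000


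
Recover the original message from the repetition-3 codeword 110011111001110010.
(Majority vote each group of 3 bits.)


Groups: 110, 011, 111, 001, 110, 010
Majority votes: 111010

111010


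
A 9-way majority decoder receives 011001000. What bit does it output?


Ones: 3 out of 9
Threshold: 5

0 (3/9 voted 1)


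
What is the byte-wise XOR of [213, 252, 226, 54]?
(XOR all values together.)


XOR chain: 213 ^ 252 ^ 226 ^ 54 = 253

253


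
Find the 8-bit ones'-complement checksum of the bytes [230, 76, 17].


Sum = 323 mod 256 = 67
Complement = 188

188


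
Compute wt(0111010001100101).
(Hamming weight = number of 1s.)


Counting 1s in 0111010001100101

8


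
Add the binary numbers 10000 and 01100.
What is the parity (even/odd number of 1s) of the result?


10000 = 16
01100 = 12
Sum = 28 = 11100
1s count = 3

odd parity (3 ones in 11100)


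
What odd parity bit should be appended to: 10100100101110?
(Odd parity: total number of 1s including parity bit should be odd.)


Number of 1s in data: 7
Parity bit: 0

0


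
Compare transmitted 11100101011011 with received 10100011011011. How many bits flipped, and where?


XOR: 01000110000000

3 error(s) at position(s): 1, 5, 6


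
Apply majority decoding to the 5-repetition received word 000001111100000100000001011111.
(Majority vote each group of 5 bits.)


Groups: 00000, 11111, 00000, 10000, 00010, 11111
Majority votes: 010001

010001


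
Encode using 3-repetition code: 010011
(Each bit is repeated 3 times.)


Each bit -> 3 copies

000111000000111111


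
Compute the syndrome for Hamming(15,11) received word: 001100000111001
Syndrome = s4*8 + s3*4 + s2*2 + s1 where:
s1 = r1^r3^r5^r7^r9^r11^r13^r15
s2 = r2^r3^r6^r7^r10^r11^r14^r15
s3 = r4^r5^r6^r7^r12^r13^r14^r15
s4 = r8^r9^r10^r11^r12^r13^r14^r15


s1=1, s2=0, s3=1, s4=0

Syndrome = 5 (error at position 5)


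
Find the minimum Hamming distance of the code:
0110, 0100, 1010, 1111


Comparing all pairs, minimum distance: 1
Can detect 0 errors, correct 0 errors

1


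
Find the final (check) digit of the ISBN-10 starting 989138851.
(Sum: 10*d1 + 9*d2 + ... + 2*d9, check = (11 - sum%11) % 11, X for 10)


Weighted sum: 348
348 mod 11 = 7

Check digit: 4


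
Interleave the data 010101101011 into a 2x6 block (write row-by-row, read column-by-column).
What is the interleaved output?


Matrix:
  010101
  101011
Read columns: 011001100111

011001100111


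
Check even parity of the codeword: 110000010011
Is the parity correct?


Number of 1s: 5

No, parity error (5 ones)


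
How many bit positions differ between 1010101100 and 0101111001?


XOR: 1111010101
Count of 1s: 7

7


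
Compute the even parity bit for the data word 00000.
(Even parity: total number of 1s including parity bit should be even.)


Number of 1s in data: 0
Parity bit: 0

0


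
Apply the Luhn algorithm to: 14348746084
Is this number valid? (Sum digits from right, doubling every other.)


Luhn sum = 51
51 mod 10 = 1

Invalid (Luhn sum mod 10 = 1)


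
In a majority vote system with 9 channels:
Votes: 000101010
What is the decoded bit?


Ones: 3 out of 9
Threshold: 5

0 (3/9 voted 1)


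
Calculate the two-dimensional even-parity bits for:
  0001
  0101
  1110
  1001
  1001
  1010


Row parities: 101000
Column parities: 0000

Row P: 101000, Col P: 0000, Corner: 0


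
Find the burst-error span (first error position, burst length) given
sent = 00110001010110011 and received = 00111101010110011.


XOR: 00001100000000000

Burst at position 4, length 2


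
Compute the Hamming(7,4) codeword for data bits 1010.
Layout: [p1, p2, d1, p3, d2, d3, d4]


Parity bits: p1=1, p2=0, p3=1

1011010


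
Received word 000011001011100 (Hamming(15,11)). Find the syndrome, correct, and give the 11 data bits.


Syndrome = 0: no error detected

Data: 01101011100 (no errors)


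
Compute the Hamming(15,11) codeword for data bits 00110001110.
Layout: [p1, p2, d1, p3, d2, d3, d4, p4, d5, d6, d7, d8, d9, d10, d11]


Parity bits: p1=0, p2=1, p3=1, p4=1

010101110001110


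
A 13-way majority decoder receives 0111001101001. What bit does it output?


Ones: 7 out of 13
Threshold: 7

1 (7/13 voted 1)


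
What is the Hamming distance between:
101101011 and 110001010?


XOR: 011100001
Count of 1s: 4

4


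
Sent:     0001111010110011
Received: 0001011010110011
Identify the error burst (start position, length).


XOR: 0000100000000000

Burst at position 4, length 1


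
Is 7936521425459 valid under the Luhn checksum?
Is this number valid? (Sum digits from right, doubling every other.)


Luhn sum = 57
57 mod 10 = 7

Invalid (Luhn sum mod 10 = 7)


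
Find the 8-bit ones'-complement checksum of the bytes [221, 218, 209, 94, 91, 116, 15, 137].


Sum = 1101 mod 256 = 77
Complement = 178

178


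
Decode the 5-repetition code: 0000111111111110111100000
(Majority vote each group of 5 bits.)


Groups: 00001, 11111, 11111, 01111, 00000
Majority votes: 01110

01110


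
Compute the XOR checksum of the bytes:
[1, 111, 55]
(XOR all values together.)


XOR chain: 1 ^ 111 ^ 55 = 89

89


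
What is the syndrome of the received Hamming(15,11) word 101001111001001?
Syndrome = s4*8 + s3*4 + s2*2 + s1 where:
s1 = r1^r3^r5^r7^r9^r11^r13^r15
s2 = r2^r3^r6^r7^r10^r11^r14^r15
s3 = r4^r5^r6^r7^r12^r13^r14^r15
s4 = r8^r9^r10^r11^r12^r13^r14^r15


s1=1, s2=0, s3=0, s4=0

Syndrome = 1 (error at position 1)


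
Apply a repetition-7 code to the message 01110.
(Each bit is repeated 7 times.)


Each bit -> 7 copies

00000001111111111111111111110000000


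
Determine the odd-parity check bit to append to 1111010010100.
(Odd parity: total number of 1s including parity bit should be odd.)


Number of 1s in data: 7
Parity bit: 0

0


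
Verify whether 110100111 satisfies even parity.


Number of 1s: 6

Yes, parity is correct (6 ones)


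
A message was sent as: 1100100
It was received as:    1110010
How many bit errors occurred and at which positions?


XOR: 0010110

3 error(s) at position(s): 2, 4, 5


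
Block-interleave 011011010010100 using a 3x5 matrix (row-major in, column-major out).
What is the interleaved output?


Matrix:
  01101
  10100
  10100
Read columns: 011100111000100

011100111000100


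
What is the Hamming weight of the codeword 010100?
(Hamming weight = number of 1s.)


Counting 1s in 010100

2


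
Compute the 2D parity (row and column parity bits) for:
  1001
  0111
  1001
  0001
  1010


Row parities: 01010
Column parities: 1100

Row P: 01010, Col P: 1100, Corner: 0


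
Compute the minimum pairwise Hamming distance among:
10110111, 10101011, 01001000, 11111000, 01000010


Comparing all pairs, minimum distance: 2
Can detect 1 errors, correct 0 errors

2


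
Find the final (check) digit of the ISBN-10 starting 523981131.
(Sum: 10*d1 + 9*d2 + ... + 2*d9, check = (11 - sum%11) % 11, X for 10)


Weighted sum: 223
223 mod 11 = 3

Check digit: 8


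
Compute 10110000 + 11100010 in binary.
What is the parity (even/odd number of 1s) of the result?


10110000 = 176
11100010 = 226
Sum = 402 = 110010010
1s count = 4

even parity (4 ones in 110010010)


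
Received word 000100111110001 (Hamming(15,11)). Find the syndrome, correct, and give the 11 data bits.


Syndrome = 12: error at position 12

Data: 00011111001 (corrected bit 12)


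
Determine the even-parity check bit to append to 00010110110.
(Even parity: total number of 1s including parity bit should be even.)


Number of 1s in data: 5
Parity bit: 1

1


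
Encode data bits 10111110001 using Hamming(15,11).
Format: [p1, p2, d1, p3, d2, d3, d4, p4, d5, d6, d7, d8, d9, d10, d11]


Parity bits: p1=1, p2=0, p3=1, p4=0

101101101110001


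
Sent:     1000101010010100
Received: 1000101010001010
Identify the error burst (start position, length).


XOR: 0000000000011110

Burst at position 11, length 4


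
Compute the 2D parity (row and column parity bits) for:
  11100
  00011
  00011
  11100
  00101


Row parities: 10010
Column parities: 00101

Row P: 10010, Col P: 00101, Corner: 0


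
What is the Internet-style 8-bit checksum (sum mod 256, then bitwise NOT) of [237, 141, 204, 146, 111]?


Sum = 839 mod 256 = 71
Complement = 184

184


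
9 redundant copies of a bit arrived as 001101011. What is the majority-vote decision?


Ones: 5 out of 9
Threshold: 5

1 (5/9 voted 1)


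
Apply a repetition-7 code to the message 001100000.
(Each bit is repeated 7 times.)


Each bit -> 7 copies

000000000000001111111111111100000000000000000000000000000000000


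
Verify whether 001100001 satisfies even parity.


Number of 1s: 3

No, parity error (3 ones)


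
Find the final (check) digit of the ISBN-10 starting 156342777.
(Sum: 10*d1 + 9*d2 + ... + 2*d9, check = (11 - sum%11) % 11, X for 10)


Weighted sum: 221
221 mod 11 = 1

Check digit: X


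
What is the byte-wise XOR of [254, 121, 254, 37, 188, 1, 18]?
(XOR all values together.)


XOR chain: 254 ^ 121 ^ 254 ^ 37 ^ 188 ^ 1 ^ 18 = 243

243


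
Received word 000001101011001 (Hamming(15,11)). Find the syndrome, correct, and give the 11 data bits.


Syndrome = 0: no error detected

Data: 00111011001 (no errors)


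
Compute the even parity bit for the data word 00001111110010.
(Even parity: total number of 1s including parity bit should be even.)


Number of 1s in data: 7
Parity bit: 1

1


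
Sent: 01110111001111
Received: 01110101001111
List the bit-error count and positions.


XOR: 00000010000000

1 error(s) at position(s): 6


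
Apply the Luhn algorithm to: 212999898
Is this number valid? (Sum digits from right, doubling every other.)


Luhn sum = 58
58 mod 10 = 8

Invalid (Luhn sum mod 10 = 8)


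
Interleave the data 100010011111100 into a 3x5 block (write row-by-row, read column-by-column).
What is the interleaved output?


Matrix:
  10001
  00111
  11100
Read columns: 101001011010110

101001011010110


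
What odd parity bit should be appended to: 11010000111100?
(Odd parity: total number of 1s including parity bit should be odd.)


Number of 1s in data: 7
Parity bit: 0

0


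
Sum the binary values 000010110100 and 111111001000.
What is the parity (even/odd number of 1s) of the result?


000010110100 = 180
111111001000 = 4040
Sum = 4220 = 1000001111100
1s count = 6

even parity (6 ones in 1000001111100)


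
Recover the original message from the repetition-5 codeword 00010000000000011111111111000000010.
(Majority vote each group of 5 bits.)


Groups: 00010, 00000, 00000, 11111, 11111, 10000, 00010
Majority votes: 0001100

0001100


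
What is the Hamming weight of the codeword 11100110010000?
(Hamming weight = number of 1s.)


Counting 1s in 11100110010000

6


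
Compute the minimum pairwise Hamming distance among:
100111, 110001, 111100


Comparing all pairs, minimum distance: 3
Can detect 2 errors, correct 1 errors

3


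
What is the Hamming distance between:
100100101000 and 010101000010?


XOR: 110001101010
Count of 1s: 6

6


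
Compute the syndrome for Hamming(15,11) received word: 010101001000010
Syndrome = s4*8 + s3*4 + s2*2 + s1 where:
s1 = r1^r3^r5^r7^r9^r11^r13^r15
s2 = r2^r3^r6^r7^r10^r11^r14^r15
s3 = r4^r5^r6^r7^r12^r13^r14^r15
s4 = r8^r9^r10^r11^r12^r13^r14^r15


s1=1, s2=1, s3=1, s4=0

Syndrome = 7 (error at position 7)


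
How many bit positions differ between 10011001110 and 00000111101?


XOR: 10011110011
Count of 1s: 7

7


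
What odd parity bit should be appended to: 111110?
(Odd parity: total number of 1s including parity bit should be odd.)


Number of 1s in data: 5
Parity bit: 0

0


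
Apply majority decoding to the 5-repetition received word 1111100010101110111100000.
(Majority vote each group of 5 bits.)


Groups: 11111, 00010, 10111, 01111, 00000
Majority votes: 10110

10110


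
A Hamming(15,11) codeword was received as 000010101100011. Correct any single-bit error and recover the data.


Syndrome = 0: no error detected

Data: 01011100011 (no errors)


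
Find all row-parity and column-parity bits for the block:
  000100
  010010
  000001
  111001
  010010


Row parities: 10100
Column parities: 111100

Row P: 10100, Col P: 111100, Corner: 0


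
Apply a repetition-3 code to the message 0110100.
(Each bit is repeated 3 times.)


Each bit -> 3 copies

000111111000111000000


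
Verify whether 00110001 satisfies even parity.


Number of 1s: 3

No, parity error (3 ones)


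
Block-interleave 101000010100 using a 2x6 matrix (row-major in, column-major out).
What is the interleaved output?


Matrix:
  101000
  010100
Read columns: 100110010000

100110010000


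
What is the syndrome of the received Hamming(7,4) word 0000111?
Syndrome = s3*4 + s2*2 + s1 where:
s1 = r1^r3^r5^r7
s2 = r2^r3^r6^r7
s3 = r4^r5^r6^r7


s1=0, s2=0, s3=1

Syndrome = 4 (error at position 4)


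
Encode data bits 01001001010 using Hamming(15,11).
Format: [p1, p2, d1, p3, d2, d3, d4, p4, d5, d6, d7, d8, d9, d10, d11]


Parity bits: p1=0, p2=1, p3=1, p4=1

010110011001010


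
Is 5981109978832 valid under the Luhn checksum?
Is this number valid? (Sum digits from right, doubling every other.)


Luhn sum = 73
73 mod 10 = 3

Invalid (Luhn sum mod 10 = 3)


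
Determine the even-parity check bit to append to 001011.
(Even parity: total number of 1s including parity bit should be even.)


Number of 1s in data: 3
Parity bit: 1

1


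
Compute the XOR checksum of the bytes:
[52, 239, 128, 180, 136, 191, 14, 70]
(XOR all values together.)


XOR chain: 52 ^ 239 ^ 128 ^ 180 ^ 136 ^ 191 ^ 14 ^ 70 = 144

144


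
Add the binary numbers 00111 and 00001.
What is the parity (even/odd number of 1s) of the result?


00111 = 7
00001 = 1
Sum = 8 = 1000
1s count = 1

odd parity (1 ones in 1000)


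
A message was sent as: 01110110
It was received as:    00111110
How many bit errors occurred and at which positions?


XOR: 01001000

2 error(s) at position(s): 1, 4


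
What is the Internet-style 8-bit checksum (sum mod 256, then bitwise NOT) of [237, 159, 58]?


Sum = 454 mod 256 = 198
Complement = 57

57


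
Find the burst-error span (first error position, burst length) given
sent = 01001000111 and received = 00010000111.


XOR: 01011000000

Burst at position 1, length 4


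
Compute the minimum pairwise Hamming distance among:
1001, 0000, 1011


Comparing all pairs, minimum distance: 1
Can detect 0 errors, correct 0 errors

1


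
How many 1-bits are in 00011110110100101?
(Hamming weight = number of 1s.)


Counting 1s in 00011110110100101

9


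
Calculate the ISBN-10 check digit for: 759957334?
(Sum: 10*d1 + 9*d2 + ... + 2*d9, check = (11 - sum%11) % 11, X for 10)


Weighted sum: 344
344 mod 11 = 3

Check digit: 8


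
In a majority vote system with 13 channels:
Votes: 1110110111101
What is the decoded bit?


Ones: 10 out of 13
Threshold: 7

1 (10/13 voted 1)


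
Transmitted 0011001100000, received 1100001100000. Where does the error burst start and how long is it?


XOR: 1111000000000

Burst at position 0, length 4


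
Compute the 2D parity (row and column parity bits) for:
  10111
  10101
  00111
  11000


Row parities: 0110
Column parities: 11101

Row P: 0110, Col P: 11101, Corner: 0


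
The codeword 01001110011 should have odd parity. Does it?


Number of 1s: 6

No, parity error (6 ones)


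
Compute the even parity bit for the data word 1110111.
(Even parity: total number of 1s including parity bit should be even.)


Number of 1s in data: 6
Parity bit: 0

0


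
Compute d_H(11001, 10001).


XOR: 01000
Count of 1s: 1

1


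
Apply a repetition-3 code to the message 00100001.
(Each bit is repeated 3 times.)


Each bit -> 3 copies

000000111000000000000111


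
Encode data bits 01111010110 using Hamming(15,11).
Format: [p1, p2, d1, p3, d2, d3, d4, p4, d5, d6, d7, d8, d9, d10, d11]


Parity bits: p1=1, p2=0, p3=1, p4=0

100111101010110


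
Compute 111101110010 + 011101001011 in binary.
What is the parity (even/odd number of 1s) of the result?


111101110010 = 3954
011101001011 = 1867
Sum = 5821 = 1011010111101
1s count = 9

odd parity (9 ones in 1011010111101)


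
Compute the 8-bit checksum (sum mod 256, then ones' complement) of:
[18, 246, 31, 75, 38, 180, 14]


Sum = 602 mod 256 = 90
Complement = 165

165


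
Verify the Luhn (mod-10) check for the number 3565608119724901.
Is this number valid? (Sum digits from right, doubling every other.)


Luhn sum = 66
66 mod 10 = 6

Invalid (Luhn sum mod 10 = 6)


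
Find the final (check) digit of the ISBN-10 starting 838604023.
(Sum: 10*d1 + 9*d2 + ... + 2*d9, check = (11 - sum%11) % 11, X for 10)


Weighted sum: 245
245 mod 11 = 3

Check digit: 8


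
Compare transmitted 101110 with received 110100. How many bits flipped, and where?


XOR: 011010

3 error(s) at position(s): 1, 2, 4


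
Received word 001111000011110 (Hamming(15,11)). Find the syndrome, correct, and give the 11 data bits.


Syndrome = 0: no error detected

Data: 11100011110 (no errors)


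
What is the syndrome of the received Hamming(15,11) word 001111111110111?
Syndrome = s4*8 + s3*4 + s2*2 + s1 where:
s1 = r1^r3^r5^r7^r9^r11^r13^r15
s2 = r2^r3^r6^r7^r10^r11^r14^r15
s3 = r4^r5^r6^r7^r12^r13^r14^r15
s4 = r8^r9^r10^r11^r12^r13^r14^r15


s1=1, s2=1, s3=1, s4=1

Syndrome = 15 (error at position 15)
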